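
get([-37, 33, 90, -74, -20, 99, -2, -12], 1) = 33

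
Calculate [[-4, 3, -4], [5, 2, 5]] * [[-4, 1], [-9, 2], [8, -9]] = C[0][0] = (-4)*(-4) + (3)*(-9) + (-4)*(8) = -43
C[0][1] = (-4)*(1) + (3)*(2) + (-4)*(-9) = 38
C[1][0] = (5)*(-4) + (2)*(-9) + (5)*(8) = 2
C[1][1] = (5)*(1) + (2)*(2) + (5)*(-9) = -36
= [[-43, 38], [2, -36]]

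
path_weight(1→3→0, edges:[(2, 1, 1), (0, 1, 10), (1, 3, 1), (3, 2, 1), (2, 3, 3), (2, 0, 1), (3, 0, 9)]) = 10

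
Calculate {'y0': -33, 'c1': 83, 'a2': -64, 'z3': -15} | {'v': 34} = {'y0': -33, 'c1': 83, 'a2': -64, 'z3': -15, 'v': 34}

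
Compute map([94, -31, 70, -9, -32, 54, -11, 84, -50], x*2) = 94*2=188, -31*2=-62, 70*2=140, -9*2=-18, -32*2=-64, 54*2=108, -11*2=-22, 84*2=168, -50*2=-100
= [188, -62, 140, -18, -64, 108, -22, 168, -100]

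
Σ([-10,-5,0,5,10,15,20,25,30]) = 90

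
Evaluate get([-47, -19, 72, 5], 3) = 5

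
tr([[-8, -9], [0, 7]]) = -1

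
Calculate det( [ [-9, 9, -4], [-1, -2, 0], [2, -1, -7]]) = (1)*(-9)*det([[-2, 0], [-1, -7]]) + (-1)*(9)*det([[-1, 0], [2, -7]]) + (1)*(-4)*det([[-1, -2], [2, -1]])
= -126 + -63 + -20
= -209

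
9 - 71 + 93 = 31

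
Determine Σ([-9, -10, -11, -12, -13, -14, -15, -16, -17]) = (-9) + (-10) + (-11) + (-12) + (-13) + (-14) + (-15) + (-16) + (-17)
= -117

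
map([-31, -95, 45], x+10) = [-21, -85, 55]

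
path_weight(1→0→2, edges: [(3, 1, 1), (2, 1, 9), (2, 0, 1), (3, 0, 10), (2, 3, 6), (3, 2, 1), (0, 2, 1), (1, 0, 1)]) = 2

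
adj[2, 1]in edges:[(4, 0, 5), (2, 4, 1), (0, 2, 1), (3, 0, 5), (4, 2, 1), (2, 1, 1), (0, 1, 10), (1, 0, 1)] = 1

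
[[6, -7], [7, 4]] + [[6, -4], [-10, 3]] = [[12, -11], [-3, 7]]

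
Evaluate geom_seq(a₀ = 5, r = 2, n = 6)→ a_0 = 5*2^0 = 5
a_1 = 5*2^1 = 10
a_2 = 5*2^2 = 20
...
= [5, 10, 20, 40, 80, 160]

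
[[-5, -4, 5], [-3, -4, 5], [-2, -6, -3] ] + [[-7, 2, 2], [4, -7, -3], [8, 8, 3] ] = [[-12, -2, 7], [1, -11, 2], [6, 2, 0]]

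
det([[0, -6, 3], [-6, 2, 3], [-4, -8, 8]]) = (1)*(0)*det([[2, 3], [-8, 8]]) + (-1)*(-6)*det([[-6, 3], [-4, 8]]) + (1)*(3)*det([[-6, 2], [-4, -8]])
= 0 + -216 + 168
= -48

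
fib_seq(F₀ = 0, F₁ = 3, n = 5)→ [0, 3, 3, 6, 9]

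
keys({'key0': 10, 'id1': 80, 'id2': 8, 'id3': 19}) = ['key0', 'id1', 'id2', 'id3']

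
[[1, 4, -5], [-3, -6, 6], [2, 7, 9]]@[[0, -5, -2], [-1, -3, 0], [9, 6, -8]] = C[0][0] = (1)*(0) + (4)*(-1) + (-5)*(9) = -49
C[0][1] = (1)*(-5) + (4)*(-3) + (-5)*(6) = -47
C[0][2] = (1)*(-2) + (4)*(0) + (-5)*(-8) = 38
C[1][0] = (-3)*(0) + (-6)*(-1) + (6)*(9) = 60
C[1][1] = (-3)*(-5) + (-6)*(-3) + (6)*(6) = 69
C[1][2] = (-3)*(-2) + (-6)*(0) + (6)*(-8) = -42
... (3 more cells)
= [[-49, -47, 38], [60, 69, -42], [74, 23, -76]]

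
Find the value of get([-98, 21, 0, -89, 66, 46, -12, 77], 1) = 21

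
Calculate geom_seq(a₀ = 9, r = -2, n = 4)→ [9, -18, 36, -72]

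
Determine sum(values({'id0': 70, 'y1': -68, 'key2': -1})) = 1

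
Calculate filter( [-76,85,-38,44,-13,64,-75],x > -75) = keep x where x > -75: -76✗, 85✓, -38✓, 44✓, -13✓, 64✓, -75✗
= [85, -38, 44, -13, 64]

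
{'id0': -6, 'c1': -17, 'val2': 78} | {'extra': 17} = {'id0': -6, 'c1': -17, 'val2': 78, 'extra': 17}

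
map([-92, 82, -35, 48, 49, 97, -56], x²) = (-92)²=8464, (82)²=6724, (-35)²=1225, (48)²=2304, (49)²=2401, (97)²=9409, (-56)²=3136
= [8464, 6724, 1225, 2304, 2401, 9409, 3136]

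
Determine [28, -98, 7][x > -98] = keep x where x > -98: 28✓, -98✗, 7✓
= [28, 7]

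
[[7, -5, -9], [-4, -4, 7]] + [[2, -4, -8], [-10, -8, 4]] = [[9, -9, -17], [-14, -12, 11]]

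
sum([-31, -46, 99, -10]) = (-31) + (-46) + 99 + (-10)
= 12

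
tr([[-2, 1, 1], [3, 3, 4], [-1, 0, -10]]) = -9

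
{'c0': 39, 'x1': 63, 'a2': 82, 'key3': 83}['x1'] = 63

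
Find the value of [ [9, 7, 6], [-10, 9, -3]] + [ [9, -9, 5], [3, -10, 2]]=[[18, -2, 11], [-7, -1, -1]]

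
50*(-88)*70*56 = -17248000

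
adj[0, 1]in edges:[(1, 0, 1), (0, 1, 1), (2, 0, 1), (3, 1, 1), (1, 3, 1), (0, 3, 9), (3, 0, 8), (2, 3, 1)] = 1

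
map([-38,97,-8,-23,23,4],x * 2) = -38*2=-76, 97*2=194, -8*2=-16, -23*2=-46, 23*2=46, 4*2=8
= [-76, 194, -16, -46, 46, 8]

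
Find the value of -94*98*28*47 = -12122992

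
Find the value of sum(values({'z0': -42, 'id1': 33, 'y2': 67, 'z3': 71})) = 129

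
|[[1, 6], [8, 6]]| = -42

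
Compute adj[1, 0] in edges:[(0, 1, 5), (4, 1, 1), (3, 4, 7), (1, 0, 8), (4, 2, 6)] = 8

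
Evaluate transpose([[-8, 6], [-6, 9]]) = [[-8, -6], [6, 9]]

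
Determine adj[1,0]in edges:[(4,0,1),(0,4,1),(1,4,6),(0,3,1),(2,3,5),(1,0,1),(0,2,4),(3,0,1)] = 1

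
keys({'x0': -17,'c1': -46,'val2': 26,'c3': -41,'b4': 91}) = ['x0', 'c1', 'val2', 'c3', 'b4']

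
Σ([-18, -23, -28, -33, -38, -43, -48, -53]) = -284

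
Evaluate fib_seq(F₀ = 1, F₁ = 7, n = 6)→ [1, 7, 8, 15, 23, 38]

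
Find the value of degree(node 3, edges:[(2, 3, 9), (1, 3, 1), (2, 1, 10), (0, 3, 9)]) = incident: (2,3), (1,3), (0,3)
= 3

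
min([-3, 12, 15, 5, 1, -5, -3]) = -5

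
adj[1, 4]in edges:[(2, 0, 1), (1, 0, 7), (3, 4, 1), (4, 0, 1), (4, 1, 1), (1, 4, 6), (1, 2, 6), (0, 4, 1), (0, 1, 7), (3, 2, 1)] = 6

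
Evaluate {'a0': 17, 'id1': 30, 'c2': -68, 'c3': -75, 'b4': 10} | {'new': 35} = {'a0': 17, 'id1': 30, 'c2': -68, 'c3': -75, 'b4': 10, 'new': 35}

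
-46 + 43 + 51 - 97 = -49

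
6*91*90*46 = 2260440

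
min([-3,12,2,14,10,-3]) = -3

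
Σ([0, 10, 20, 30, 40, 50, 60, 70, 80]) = 0 + 10 + 20 + 30 + 40 + 50 + 60 + 70 + 80
= 360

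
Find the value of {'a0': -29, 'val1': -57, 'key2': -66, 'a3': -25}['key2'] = -66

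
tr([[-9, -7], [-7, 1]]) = -8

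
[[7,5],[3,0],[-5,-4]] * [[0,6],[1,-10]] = C[0][0] = (7)*(0) + (5)*(1) = 5
C[0][1] = (7)*(6) + (5)*(-10) = -8
C[1][0] = (3)*(0) + (0)*(1) = 0
C[1][1] = (3)*(6) + (0)*(-10) = 18
C[2][0] = (-5)*(0) + (-4)*(1) = -4
C[2][1] = (-5)*(6) + (-4)*(-10) = 10
= [[5, -8], [0, 18], [-4, 10]]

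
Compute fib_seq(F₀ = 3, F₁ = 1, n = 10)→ F_2 = F_1 + F_0 = 4
F_3 = F_2 + F_1 = 5
F_4 = F_3 + F_2 = 9
...
= [3, 1, 4, 5, 9, 14, 23, 37, 60, 97]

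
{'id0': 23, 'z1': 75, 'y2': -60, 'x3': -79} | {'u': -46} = {'id0': 23, 'z1': 75, 'y2': -60, 'x3': -79, 'u': -46}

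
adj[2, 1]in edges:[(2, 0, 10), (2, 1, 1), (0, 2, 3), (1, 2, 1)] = 1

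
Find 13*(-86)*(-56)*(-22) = -1377376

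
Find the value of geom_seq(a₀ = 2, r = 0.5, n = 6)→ [2.0, 1.0, 0.5, 0.25, 0.125, 0.0625]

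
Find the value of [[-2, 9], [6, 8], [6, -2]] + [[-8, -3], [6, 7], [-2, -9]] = [[-10, 6], [12, 15], [4, -11]]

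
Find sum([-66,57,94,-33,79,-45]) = 86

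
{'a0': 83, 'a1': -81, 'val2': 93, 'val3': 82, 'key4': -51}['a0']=83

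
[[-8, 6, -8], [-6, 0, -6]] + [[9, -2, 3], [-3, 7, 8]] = [[1, 4, -5], [-9, 7, 2]]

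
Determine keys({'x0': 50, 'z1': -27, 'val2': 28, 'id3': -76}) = ['x0', 'z1', 'val2', 'id3']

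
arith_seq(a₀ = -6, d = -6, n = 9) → a_0 = -6 + 0*-6 = -6
a_1 = -6 + 1*-6 = -12
a_2 = -6 + 2*-6 = -18
...
= [-6, -12, -18, -24, -30, -36, -42, -48, -54]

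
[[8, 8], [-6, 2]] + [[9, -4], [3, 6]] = [[17, 4], [-3, 8]]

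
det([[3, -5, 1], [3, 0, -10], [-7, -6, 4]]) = -488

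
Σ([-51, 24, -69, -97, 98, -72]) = (-51) + 24 + (-69) + (-97) + 98 + (-72)
= -167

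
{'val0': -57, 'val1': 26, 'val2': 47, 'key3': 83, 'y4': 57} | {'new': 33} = {'val0': -57, 'val1': 26, 'val2': 47, 'key3': 83, 'y4': 57, 'new': 33}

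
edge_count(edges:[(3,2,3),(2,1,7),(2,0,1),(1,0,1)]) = 4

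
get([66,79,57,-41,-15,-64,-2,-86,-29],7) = -86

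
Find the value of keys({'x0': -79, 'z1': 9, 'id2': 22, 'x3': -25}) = ['x0', 'z1', 'id2', 'x3']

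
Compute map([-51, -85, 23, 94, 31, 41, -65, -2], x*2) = [-102, -170, 46, 188, 62, 82, -130, -4]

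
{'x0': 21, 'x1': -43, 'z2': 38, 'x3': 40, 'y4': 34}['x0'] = 21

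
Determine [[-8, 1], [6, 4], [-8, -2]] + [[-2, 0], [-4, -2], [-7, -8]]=[[-10, 1], [2, 2], [-15, -10]]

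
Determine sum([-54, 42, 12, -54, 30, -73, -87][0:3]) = 0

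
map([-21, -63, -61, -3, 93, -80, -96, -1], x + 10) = [-11, -53, -51, 7, 103, -70, -86, 9]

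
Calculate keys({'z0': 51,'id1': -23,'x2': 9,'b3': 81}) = ['z0', 'id1', 'x2', 'b3']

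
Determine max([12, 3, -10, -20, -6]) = 12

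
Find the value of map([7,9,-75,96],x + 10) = [17, 19, -65, 106]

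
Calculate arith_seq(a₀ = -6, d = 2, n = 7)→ a_0 = -6 + 0*2 = -6
a_1 = -6 + 1*2 = -4
a_2 = -6 + 2*2 = -2
...
= [-6, -4, -2, 0, 2, 4, 6]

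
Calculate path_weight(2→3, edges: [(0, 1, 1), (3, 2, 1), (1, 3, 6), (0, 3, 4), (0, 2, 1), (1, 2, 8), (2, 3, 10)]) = 10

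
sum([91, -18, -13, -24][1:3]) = slice → [-18, -13]
(-18) + (-13)
= -31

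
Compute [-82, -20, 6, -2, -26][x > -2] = [6]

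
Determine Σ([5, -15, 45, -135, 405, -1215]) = -910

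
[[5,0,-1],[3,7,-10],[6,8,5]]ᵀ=[[5, 3, 6], [0, 7, 8], [-1, -10, 5]]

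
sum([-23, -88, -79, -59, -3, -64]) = (-23) + (-88) + (-79) + (-59) + (-3) + (-64)
= -316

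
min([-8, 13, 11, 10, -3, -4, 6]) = -8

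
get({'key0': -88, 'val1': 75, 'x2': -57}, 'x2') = -57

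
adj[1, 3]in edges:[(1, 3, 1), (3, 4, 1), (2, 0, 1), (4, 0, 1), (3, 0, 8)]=1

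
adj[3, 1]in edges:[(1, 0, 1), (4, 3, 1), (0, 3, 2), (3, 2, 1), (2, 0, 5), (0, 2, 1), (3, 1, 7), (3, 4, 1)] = 7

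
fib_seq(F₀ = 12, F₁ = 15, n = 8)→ F_2 = F_1 + F_0 = 27
F_3 = F_2 + F_1 = 42
F_4 = F_3 + F_2 = 69
...
= [12, 15, 27, 42, 69, 111, 180, 291]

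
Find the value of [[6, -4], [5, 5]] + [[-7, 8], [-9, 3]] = [[-1, 4], [-4, 8]]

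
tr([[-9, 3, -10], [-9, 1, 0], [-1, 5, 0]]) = -8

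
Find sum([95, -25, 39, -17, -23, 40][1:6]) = 14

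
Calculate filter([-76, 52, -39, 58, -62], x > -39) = [52, 58]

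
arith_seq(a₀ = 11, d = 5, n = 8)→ a_0 = 11 + 0*5 = 11
a_1 = 11 + 1*5 = 16
a_2 = 11 + 2*5 = 21
...
= [11, 16, 21, 26, 31, 36, 41, 46]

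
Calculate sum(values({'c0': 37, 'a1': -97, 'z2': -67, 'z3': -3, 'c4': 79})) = -51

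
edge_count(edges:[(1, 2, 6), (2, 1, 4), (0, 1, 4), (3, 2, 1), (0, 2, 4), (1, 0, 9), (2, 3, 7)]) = 7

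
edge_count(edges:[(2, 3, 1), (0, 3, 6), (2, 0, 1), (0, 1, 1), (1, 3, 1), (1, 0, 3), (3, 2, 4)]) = 7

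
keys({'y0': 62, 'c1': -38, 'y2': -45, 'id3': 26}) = ['y0', 'c1', 'y2', 'id3']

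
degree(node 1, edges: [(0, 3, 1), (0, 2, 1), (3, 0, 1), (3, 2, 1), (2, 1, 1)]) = incident: (2,1)
= 1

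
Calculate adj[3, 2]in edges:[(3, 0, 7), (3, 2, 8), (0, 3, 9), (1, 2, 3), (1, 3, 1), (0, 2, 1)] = 8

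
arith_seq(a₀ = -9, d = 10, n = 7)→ a_0 = -9 + 0*10 = -9
a_1 = -9 + 1*10 = 1
a_2 = -9 + 2*10 = 11
...
= [-9, 1, 11, 21, 31, 41, 51]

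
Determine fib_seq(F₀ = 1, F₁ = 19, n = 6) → [1, 19, 20, 39, 59, 98]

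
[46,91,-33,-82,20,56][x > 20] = [46, 91, 56]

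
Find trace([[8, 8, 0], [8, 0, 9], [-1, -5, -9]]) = -1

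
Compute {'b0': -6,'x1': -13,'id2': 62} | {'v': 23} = {'b0': -6, 'x1': -13, 'id2': 62, 'v': 23}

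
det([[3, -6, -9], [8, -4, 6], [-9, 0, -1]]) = (1)*(3)*det([[-4, 6], [0, -1]]) + (-1)*(-6)*det([[8, 6], [-9, -1]]) + (1)*(-9)*det([[8, -4], [-9, 0]])
= 12 + 276 + 324
= 612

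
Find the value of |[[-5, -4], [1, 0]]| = 4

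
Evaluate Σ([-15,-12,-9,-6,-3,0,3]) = (-15) + (-12) + (-9) + (-6) + (-3) + 0 + 3
= -42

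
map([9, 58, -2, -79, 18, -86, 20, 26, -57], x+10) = 9+10=19, 58+10=68, -2+10=8, -79+10=-69, 18+10=28, -86+10=-76, 20+10=30, 26+10=36, -57+10=-47
= [19, 68, 8, -69, 28, -76, 30, 36, -47]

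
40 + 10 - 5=45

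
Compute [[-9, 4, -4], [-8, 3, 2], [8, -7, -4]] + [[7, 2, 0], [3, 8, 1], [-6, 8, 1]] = [[-2, 6, -4], [-5, 11, 3], [2, 1, -3]]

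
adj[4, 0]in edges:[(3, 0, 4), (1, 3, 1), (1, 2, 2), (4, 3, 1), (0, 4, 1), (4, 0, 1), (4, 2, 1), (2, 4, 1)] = 1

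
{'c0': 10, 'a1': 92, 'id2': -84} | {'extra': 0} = {'c0': 10, 'a1': 92, 'id2': -84, 'extra': 0}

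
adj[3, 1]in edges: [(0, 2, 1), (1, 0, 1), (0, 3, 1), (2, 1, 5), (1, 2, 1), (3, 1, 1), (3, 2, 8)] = 1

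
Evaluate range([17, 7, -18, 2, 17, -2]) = 35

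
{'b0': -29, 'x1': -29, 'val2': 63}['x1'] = -29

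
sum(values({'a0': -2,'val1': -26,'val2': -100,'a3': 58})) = (-2) + (-26) + (-100) + 58
= -70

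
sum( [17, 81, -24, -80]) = -6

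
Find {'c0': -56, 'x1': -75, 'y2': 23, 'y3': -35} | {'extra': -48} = {'c0': -56, 'x1': -75, 'y2': 23, 'y3': -35, 'extra': -48}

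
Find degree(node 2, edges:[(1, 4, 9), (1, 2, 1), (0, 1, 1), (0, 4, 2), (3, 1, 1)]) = 1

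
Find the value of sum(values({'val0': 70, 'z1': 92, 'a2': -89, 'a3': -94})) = -21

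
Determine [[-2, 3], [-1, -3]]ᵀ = [[-2, -1], [3, -3]]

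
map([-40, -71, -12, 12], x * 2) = -40*2=-80, -71*2=-142, -12*2=-24, 12*2=24
= [-80, -142, -24, 24]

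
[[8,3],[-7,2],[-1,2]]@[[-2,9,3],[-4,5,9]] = C[0][0] = (8)*(-2) + (3)*(-4) = -28
C[0][1] = (8)*(9) + (3)*(5) = 87
C[0][2] = (8)*(3) + (3)*(9) = 51
C[1][0] = (-7)*(-2) + (2)*(-4) = 6
C[1][1] = (-7)*(9) + (2)*(5) = -53
C[1][2] = (-7)*(3) + (2)*(9) = -3
... (3 more cells)
= [[-28, 87, 51], [6, -53, -3], [-6, 1, 15]]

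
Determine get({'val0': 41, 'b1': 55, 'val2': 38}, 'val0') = 41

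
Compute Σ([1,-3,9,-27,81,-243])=1 + -3 + 9 + -27 + 81 + -243
= -182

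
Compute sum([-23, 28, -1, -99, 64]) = -31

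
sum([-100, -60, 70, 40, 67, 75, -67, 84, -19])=90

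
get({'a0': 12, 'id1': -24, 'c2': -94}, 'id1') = -24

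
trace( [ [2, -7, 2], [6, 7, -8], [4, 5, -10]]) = diagonal: 2 + 7 + (-10)
= -1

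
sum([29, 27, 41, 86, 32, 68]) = 29 + 27 + 41 + 86 + 32 + 68
= 283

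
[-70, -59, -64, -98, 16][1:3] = [-59, -64]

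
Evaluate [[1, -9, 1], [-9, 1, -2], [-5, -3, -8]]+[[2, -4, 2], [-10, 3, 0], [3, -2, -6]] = [[3, -13, 3], [-19, 4, -2], [-2, -5, -14]]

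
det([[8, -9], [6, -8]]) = -10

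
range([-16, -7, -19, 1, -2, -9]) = 20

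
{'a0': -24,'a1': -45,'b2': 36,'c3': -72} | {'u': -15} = {'a0': -24, 'a1': -45, 'b2': 36, 'c3': -72, 'u': -15}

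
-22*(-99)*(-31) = -67518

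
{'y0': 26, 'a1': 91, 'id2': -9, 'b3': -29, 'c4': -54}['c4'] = -54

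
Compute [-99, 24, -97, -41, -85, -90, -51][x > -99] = keep x where x > -99: -99✗, 24✓, -97✓, -41✓, -85✓, -90✓, -51✓
= [24, -97, -41, -85, -90, -51]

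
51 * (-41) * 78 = -163098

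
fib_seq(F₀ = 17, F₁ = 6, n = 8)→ F_2 = F_1 + F_0 = 23
F_3 = F_2 + F_1 = 29
F_4 = F_3 + F_2 = 52
...
= [17, 6, 23, 29, 52, 81, 133, 214]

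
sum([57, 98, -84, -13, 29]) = 57 + 98 + (-84) + (-13) + 29
= 87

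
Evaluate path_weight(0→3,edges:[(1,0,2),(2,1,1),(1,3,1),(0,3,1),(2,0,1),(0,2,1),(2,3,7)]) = 1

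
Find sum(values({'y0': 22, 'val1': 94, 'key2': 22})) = 22 + 94 + 22
= 138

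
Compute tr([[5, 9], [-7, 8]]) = 13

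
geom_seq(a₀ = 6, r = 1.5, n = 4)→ [6.0, 9.0, 13.5, 20.25]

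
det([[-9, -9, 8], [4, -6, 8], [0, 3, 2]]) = 492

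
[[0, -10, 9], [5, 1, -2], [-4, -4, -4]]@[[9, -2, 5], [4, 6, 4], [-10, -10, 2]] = C[0][0] = (0)*(9) + (-10)*(4) + (9)*(-10) = -130
C[0][1] = (0)*(-2) + (-10)*(6) + (9)*(-10) = -150
C[0][2] = (0)*(5) + (-10)*(4) + (9)*(2) = -22
C[1][0] = (5)*(9) + (1)*(4) + (-2)*(-10) = 69
C[1][1] = (5)*(-2) + (1)*(6) + (-2)*(-10) = 16
C[1][2] = (5)*(5) + (1)*(4) + (-2)*(2) = 25
... (3 more cells)
= [[-130, -150, -22], [69, 16, 25], [-12, 24, -44]]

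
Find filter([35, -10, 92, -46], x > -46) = [35, -10, 92]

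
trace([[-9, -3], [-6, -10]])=-19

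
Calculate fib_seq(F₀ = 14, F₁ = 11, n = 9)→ [14, 11, 25, 36, 61, 97, 158, 255, 413]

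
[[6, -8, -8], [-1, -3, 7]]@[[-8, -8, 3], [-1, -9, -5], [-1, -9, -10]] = [[-32, 96, 138], [4, -28, -58]]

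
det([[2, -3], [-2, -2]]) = -10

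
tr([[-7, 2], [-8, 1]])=diagonal: (-7) + 1
= -6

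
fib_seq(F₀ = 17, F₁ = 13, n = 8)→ [17, 13, 30, 43, 73, 116, 189, 305]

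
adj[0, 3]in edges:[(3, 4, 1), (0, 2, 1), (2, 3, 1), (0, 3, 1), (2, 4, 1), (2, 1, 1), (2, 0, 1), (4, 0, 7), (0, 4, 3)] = 1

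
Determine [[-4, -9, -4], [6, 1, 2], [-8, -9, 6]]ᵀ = [[-4, 6, -8], [-9, 1, -9], [-4, 2, 6]]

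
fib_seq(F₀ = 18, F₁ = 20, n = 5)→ F_2 = F_1 + F_0 = 38
F_3 = F_2 + F_1 = 58
F_4 = F_3 + F_2 = 96
= [18, 20, 38, 58, 96]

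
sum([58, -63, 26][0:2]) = slice → [58, -63]
58 + (-63)
= -5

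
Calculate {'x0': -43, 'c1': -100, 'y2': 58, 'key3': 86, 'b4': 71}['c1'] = -100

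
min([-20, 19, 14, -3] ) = -20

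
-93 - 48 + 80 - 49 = -110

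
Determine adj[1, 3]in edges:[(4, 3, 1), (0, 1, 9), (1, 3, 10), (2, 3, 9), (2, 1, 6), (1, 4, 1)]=10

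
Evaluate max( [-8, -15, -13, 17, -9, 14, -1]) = 17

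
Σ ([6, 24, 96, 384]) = 6 + 24 + 96 + 384
= 510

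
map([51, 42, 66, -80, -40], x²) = (51)²=2601, (42)²=1764, (66)²=4356, (-80)²=6400, (-40)²=1600
= [2601, 1764, 4356, 6400, 1600]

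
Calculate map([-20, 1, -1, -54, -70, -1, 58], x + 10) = [-10, 11, 9, -44, -60, 9, 68]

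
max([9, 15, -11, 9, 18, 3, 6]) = 18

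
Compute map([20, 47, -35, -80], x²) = [400, 2209, 1225, 6400]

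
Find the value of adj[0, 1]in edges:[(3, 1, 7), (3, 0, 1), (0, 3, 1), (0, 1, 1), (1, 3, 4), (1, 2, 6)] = 1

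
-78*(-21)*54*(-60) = -5307120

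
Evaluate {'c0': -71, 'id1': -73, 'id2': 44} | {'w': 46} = {'c0': -71, 'id1': -73, 'id2': 44, 'w': 46}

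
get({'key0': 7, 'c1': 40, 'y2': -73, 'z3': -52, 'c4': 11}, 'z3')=-52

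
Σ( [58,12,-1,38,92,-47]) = 58 + 12 + (-1) + 38 + 92 + (-47)
= 152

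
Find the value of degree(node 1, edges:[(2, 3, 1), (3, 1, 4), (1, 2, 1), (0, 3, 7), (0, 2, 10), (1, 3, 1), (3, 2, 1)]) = 3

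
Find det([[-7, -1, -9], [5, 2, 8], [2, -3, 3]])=(1)*(-7)*det([[2, 8], [-3, 3]]) + (-1)*(-1)*det([[5, 8], [2, 3]]) + (1)*(-9)*det([[5, 2], [2, -3]])
= -210 + -1 + 171
= -40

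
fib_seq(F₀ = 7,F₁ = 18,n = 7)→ F_2 = F_1 + F_0 = 25
F_3 = F_2 + F_1 = 43
F_4 = F_3 + F_2 = 68
...
= [7, 18, 25, 43, 68, 111, 179]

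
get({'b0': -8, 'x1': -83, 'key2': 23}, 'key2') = 23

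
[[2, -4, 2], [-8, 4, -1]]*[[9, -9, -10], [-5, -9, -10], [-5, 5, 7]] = C[0][0] = (2)*(9) + (-4)*(-5) + (2)*(-5) = 28
C[0][1] = (2)*(-9) + (-4)*(-9) + (2)*(5) = 28
C[0][2] = (2)*(-10) + (-4)*(-10) + (2)*(7) = 34
C[1][0] = (-8)*(9) + (4)*(-5) + (-1)*(-5) = -87
C[1][1] = (-8)*(-9) + (4)*(-9) + (-1)*(5) = 31
C[1][2] = (-8)*(-10) + (4)*(-10) + (-1)*(7) = 33
= [[28, 28, 34], [-87, 31, 33]]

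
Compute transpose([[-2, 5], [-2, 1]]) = [[-2, -2], [5, 1]]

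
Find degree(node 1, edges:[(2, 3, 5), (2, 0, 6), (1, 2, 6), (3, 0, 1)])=1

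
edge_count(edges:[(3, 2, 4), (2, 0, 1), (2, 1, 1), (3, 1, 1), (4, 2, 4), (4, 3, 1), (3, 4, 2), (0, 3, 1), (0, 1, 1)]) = 9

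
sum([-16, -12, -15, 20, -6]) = (-16) + (-12) + (-15) + 20 + (-6)
= -29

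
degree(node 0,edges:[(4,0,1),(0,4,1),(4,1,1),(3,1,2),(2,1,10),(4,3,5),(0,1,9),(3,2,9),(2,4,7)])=incident: (4,0), (0,4), (0,1)
= 3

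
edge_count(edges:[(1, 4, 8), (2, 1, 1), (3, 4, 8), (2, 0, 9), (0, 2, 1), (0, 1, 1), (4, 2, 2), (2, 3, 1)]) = 8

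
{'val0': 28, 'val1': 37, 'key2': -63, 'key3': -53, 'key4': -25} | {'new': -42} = {'val0': 28, 'val1': 37, 'key2': -63, 'key3': -53, 'key4': -25, 'new': -42}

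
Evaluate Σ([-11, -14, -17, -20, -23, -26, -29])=-140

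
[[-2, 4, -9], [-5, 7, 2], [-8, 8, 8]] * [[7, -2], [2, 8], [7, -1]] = [[-69, 45], [-7, 64], [16, 72]]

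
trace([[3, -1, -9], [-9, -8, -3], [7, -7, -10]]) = diagonal: 3 + (-8) + (-10)
= -15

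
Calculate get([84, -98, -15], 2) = -15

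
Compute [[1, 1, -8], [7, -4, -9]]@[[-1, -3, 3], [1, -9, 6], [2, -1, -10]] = C[0][0] = (1)*(-1) + (1)*(1) + (-8)*(2) = -16
C[0][1] = (1)*(-3) + (1)*(-9) + (-8)*(-1) = -4
C[0][2] = (1)*(3) + (1)*(6) + (-8)*(-10) = 89
C[1][0] = (7)*(-1) + (-4)*(1) + (-9)*(2) = -29
C[1][1] = (7)*(-3) + (-4)*(-9) + (-9)*(-1) = 24
C[1][2] = (7)*(3) + (-4)*(6) + (-9)*(-10) = 87
= [[-16, -4, 89], [-29, 24, 87]]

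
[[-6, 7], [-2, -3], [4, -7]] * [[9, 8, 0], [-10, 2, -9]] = C[0][0] = (-6)*(9) + (7)*(-10) = -124
C[0][1] = (-6)*(8) + (7)*(2) = -34
C[0][2] = (-6)*(0) + (7)*(-9) = -63
C[1][0] = (-2)*(9) + (-3)*(-10) = 12
C[1][1] = (-2)*(8) + (-3)*(2) = -22
C[1][2] = (-2)*(0) + (-3)*(-9) = 27
... (3 more cells)
= [[-124, -34, -63], [12, -22, 27], [106, 18, 63]]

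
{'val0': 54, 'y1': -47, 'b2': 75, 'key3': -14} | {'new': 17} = {'val0': 54, 'y1': -47, 'b2': 75, 'key3': -14, 'new': 17}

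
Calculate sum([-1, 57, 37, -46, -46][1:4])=48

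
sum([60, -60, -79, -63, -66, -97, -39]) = 60 + (-60) + (-79) + (-63) + (-66) + (-97) + (-39)
= -344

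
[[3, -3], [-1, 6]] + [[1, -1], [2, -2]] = [[4, -4], [1, 4]]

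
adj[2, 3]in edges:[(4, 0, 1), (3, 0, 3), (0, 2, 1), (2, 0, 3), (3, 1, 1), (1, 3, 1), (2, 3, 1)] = 1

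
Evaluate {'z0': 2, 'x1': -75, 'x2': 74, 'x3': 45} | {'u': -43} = {'z0': 2, 'x1': -75, 'x2': 74, 'x3': 45, 'u': -43}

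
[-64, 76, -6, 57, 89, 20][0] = -64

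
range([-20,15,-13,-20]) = 35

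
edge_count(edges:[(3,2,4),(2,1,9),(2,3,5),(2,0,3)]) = 4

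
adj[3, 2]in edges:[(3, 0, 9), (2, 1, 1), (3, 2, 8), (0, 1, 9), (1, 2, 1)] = 8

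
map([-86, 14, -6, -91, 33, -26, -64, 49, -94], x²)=[7396, 196, 36, 8281, 1089, 676, 4096, 2401, 8836]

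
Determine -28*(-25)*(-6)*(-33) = 138600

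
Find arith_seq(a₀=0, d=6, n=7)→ a_0 = 0 + 0*6 = 0
a_1 = 0 + 1*6 = 6
a_2 = 0 + 2*6 = 12
...
= [0, 6, 12, 18, 24, 30, 36]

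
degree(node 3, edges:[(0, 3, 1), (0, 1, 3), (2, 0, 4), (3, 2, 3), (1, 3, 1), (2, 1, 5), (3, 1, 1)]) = 4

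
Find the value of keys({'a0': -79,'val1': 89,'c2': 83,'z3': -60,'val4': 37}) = ['a0', 'val1', 'c2', 'z3', 'val4']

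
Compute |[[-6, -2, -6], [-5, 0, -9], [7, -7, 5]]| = (1)*(-6)*det([[0, -9], [-7, 5]]) + (-1)*(-2)*det([[-5, -9], [7, 5]]) + (1)*(-6)*det([[-5, 0], [7, -7]])
= 378 + 76 + -210
= 244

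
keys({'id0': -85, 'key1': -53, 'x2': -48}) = ['id0', 'key1', 'x2']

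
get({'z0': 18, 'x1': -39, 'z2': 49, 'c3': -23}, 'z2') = 49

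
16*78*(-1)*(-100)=124800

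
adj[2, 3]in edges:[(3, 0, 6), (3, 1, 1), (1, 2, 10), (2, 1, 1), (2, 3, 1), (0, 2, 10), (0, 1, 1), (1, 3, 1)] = 1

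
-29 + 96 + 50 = 117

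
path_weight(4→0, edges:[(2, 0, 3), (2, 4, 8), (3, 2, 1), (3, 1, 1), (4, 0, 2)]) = 2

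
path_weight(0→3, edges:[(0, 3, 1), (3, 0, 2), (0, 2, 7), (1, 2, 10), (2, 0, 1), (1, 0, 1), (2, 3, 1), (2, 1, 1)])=w(0→3)=1
= 1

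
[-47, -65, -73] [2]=-73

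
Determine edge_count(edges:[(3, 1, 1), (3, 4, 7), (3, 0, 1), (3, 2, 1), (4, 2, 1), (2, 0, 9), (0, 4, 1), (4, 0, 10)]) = 8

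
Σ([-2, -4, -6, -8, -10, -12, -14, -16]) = -72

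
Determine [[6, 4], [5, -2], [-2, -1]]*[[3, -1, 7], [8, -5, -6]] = C[0][0] = (6)*(3) + (4)*(8) = 50
C[0][1] = (6)*(-1) + (4)*(-5) = -26
C[0][2] = (6)*(7) + (4)*(-6) = 18
C[1][0] = (5)*(3) + (-2)*(8) = -1
C[1][1] = (5)*(-1) + (-2)*(-5) = 5
C[1][2] = (5)*(7) + (-2)*(-6) = 47
... (3 more cells)
= [[50, -26, 18], [-1, 5, 47], [-14, 7, -8]]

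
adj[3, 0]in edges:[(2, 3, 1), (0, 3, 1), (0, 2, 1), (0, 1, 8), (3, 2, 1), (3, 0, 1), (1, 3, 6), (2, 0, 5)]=1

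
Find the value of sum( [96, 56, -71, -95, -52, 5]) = -61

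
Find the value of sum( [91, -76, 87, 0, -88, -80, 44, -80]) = -102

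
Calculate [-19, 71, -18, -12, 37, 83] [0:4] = [-19, 71, -18, -12]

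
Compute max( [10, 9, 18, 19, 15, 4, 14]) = 19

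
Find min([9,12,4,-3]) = -3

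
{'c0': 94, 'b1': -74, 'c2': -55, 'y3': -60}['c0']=94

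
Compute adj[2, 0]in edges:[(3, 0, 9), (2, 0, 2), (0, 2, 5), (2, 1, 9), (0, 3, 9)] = 2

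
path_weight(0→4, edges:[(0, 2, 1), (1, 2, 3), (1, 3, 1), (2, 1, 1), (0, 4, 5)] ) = w(0→4)=5
= 5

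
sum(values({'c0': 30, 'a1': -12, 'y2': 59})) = 77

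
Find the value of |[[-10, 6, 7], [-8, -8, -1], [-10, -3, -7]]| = (1)*(-10)*det([[-8, -1], [-3, -7]]) + (-1)*(6)*det([[-8, -1], [-10, -7]]) + (1)*(7)*det([[-8, -8], [-10, -3]])
= -530 + -276 + -392
= -1198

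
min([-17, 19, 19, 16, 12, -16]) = -17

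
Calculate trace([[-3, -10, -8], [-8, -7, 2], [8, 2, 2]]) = -8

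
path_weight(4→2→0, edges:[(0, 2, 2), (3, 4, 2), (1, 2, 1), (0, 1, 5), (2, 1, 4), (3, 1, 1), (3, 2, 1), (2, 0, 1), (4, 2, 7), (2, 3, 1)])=w(4→2)=7 + w(2→0)=1
= 8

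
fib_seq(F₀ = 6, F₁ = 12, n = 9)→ F_2 = F_1 + F_0 = 18
F_3 = F_2 + F_1 = 30
F_4 = F_3 + F_2 = 48
...
= [6, 12, 18, 30, 48, 78, 126, 204, 330]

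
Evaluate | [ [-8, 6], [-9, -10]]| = (-8)*(-10) - (6)*(-9)
= 134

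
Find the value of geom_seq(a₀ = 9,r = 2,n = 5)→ a_0 = 9*2^0 = 9
a_1 = 9*2^1 = 18
a_2 = 9*2^2 = 36
...
= [9, 18, 36, 72, 144]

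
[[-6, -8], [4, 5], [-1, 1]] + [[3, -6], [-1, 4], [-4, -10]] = [[-3, -14], [3, 9], [-5, -9]]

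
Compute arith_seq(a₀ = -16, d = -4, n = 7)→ a_0 = -16 + 0*-4 = -16
a_1 = -16 + 1*-4 = -20
a_2 = -16 + 2*-4 = -24
...
= [-16, -20, -24, -28, -32, -36, -40]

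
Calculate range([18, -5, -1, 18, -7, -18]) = 36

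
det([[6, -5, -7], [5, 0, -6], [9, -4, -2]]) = 216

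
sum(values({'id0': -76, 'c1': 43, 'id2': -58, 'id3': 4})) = -87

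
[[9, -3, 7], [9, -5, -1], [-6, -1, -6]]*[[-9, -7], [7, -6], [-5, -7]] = C[0][0] = (9)*(-9) + (-3)*(7) + (7)*(-5) = -137
C[0][1] = (9)*(-7) + (-3)*(-6) + (7)*(-7) = -94
C[1][0] = (9)*(-9) + (-5)*(7) + (-1)*(-5) = -111
C[1][1] = (9)*(-7) + (-5)*(-6) + (-1)*(-7) = -26
C[2][0] = (-6)*(-9) + (-1)*(7) + (-6)*(-5) = 77
C[2][1] = (-6)*(-7) + (-1)*(-6) + (-6)*(-7) = 90
= [[-137, -94], [-111, -26], [77, 90]]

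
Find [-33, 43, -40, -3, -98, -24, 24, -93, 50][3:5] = [-3, -98]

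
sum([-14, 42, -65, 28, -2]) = -11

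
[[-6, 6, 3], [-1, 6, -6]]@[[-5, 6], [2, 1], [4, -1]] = C[0][0] = (-6)*(-5) + (6)*(2) + (3)*(4) = 54
C[0][1] = (-6)*(6) + (6)*(1) + (3)*(-1) = -33
C[1][0] = (-1)*(-5) + (6)*(2) + (-6)*(4) = -7
C[1][1] = (-1)*(6) + (6)*(1) + (-6)*(-1) = 6
= [[54, -33], [-7, 6]]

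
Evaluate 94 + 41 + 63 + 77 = 275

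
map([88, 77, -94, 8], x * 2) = [176, 154, -188, 16]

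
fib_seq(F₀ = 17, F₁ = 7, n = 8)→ F_2 = F_1 + F_0 = 24
F_3 = F_2 + F_1 = 31
F_4 = F_3 + F_2 = 55
...
= [17, 7, 24, 31, 55, 86, 141, 227]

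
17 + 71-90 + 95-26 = 67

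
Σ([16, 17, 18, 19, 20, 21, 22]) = 16 + 17 + 18 + 19 + 20 + 21 + 22
= 133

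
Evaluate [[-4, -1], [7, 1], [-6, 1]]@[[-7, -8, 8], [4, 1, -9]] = C[0][0] = (-4)*(-7) + (-1)*(4) = 24
C[0][1] = (-4)*(-8) + (-1)*(1) = 31
C[0][2] = (-4)*(8) + (-1)*(-9) = -23
C[1][0] = (7)*(-7) + (1)*(4) = -45
C[1][1] = (7)*(-8) + (1)*(1) = -55
C[1][2] = (7)*(8) + (1)*(-9) = 47
... (3 more cells)
= [[24, 31, -23], [-45, -55, 47], [46, 49, -57]]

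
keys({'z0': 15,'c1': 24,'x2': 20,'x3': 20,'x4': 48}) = ['z0', 'c1', 'x2', 'x3', 'x4']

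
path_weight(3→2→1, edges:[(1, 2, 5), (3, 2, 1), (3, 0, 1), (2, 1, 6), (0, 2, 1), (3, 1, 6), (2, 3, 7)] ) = 7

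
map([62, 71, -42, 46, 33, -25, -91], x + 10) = 62+10=72, 71+10=81, -42+10=-32, 46+10=56, 33+10=43, -25+10=-15, -91+10=-81
= [72, 81, -32, 56, 43, -15, -81]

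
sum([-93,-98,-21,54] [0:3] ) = -212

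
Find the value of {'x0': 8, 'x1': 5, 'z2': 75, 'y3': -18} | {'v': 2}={'x0': 8, 'x1': 5, 'z2': 75, 'y3': -18, 'v': 2}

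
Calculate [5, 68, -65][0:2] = [5, 68]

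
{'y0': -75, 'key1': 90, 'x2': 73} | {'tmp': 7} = {'y0': -75, 'key1': 90, 'x2': 73, 'tmp': 7}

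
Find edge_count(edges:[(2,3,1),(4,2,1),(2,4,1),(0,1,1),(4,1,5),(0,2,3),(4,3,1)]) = 7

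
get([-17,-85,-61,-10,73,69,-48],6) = -48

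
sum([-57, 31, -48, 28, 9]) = -37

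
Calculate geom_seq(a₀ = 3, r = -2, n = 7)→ [3, -6, 12, -24, 48, -96, 192]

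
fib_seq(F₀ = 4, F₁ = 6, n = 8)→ F_2 = F_1 + F_0 = 10
F_3 = F_2 + F_1 = 16
F_4 = F_3 + F_2 = 26
...
= [4, 6, 10, 16, 26, 42, 68, 110]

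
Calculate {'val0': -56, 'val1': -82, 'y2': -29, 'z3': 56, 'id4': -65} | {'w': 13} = {'val0': -56, 'val1': -82, 'y2': -29, 'z3': 56, 'id4': -65, 'w': 13}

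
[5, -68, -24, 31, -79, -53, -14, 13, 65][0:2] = [5, -68]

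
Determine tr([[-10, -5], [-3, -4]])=-14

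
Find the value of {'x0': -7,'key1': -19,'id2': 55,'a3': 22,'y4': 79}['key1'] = -19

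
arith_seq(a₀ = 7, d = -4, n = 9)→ [7, 3, -1, -5, -9, -13, -17, -21, -25]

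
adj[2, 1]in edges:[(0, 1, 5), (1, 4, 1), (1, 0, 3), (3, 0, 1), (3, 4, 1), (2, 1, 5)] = 5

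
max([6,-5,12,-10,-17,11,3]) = 12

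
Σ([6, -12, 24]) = 6 + -12 + 24
= 18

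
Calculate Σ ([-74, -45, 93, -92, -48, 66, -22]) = (-74) + (-45) + 93 + (-92) + (-48) + 66 + (-22)
= -122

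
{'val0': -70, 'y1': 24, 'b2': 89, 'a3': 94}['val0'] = -70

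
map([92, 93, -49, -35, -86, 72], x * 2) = 92*2=184, 93*2=186, -49*2=-98, -35*2=-70, -86*2=-172, 72*2=144
= [184, 186, -98, -70, -172, 144]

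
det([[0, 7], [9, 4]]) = (0)*(4) - (7)*(9)
= -63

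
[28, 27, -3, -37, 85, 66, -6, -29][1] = 27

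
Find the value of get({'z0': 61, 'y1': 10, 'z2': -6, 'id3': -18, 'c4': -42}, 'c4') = -42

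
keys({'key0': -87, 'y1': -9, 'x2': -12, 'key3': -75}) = ['key0', 'y1', 'x2', 'key3']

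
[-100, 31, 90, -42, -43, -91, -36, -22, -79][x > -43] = [31, 90, -42, -36, -22]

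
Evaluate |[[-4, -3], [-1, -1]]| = 1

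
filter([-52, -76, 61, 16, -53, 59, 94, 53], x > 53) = [61, 59, 94]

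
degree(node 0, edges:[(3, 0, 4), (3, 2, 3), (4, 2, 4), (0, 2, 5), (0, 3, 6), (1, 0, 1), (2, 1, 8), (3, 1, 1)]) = 4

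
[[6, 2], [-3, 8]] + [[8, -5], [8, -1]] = [[14, -3], [5, 7]]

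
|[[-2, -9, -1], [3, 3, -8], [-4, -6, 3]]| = -123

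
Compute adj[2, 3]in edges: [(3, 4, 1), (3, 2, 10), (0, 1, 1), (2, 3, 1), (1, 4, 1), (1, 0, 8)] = 1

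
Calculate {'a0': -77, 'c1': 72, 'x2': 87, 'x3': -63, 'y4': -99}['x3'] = -63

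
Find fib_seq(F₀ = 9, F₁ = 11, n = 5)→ F_2 = F_1 + F_0 = 20
F_3 = F_2 + F_1 = 31
F_4 = F_3 + F_2 = 51
= [9, 11, 20, 31, 51]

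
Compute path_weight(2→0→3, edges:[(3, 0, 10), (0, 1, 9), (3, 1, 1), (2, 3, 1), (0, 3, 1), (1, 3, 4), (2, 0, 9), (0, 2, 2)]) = w(2→0)=9 + w(0→3)=1
= 10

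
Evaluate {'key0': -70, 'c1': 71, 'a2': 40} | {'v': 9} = {'key0': -70, 'c1': 71, 'a2': 40, 'v': 9}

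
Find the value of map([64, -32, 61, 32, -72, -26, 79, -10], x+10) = 64+10=74, -32+10=-22, 61+10=71, 32+10=42, -72+10=-62, -26+10=-16, 79+10=89, -10+10=0
= [74, -22, 71, 42, -62, -16, 89, 0]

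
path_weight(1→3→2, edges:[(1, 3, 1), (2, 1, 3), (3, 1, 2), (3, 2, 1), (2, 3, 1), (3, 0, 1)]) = 2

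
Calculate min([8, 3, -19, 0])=-19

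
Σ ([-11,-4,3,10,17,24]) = 39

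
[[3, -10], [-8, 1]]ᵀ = [[3, -8], [-10, 1]]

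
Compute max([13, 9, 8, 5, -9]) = 13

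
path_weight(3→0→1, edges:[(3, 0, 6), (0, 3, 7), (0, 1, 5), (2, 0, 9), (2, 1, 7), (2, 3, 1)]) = 11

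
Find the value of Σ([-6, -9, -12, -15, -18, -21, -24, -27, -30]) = (-6) + (-9) + (-12) + (-15) + (-18) + (-21) + (-24) + (-27) + (-30)
= -162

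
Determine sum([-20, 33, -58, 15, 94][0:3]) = slice → [-20, 33, -58]
(-20) + 33 + (-58)
= -45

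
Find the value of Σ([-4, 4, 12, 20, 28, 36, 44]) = (-4) + 4 + 12 + 20 + 28 + 36 + 44
= 140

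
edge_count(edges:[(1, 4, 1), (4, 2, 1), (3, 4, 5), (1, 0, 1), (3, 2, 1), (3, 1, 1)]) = 6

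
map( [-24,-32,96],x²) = [576, 1024, 9216]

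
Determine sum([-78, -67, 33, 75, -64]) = (-78) + (-67) + 33 + 75 + (-64)
= -101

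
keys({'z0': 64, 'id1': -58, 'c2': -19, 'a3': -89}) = ['z0', 'id1', 'c2', 'a3']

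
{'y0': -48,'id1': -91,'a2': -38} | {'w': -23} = {'y0': -48, 'id1': -91, 'a2': -38, 'w': -23}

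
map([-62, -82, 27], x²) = (-62)²=3844, (-82)²=6724, (27)²=729
= [3844, 6724, 729]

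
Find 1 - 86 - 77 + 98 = -64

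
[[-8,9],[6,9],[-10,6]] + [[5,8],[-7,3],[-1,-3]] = [[-3, 17], [-1, 12], [-11, 3]]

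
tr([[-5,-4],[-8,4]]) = -1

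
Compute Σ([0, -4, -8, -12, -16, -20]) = 0 + (-4) + (-8) + (-12) + (-16) + (-20)
= -60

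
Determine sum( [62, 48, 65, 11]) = 62 + 48 + 65 + 11
= 186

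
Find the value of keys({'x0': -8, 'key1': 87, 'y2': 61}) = ['x0', 'key1', 'y2']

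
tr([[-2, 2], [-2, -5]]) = diagonal: (-2) + (-5)
= -7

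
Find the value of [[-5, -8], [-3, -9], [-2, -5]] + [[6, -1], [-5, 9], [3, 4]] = [[1, -9], [-8, 0], [1, -1]]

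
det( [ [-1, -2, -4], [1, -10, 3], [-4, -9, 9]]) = 301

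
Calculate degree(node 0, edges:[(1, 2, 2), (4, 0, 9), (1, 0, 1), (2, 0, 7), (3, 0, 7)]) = 4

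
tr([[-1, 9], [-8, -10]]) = diagonal: (-1) + (-10)
= -11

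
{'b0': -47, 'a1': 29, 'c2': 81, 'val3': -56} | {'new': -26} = {'b0': -47, 'a1': 29, 'c2': 81, 'val3': -56, 'new': -26}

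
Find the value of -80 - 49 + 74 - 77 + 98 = -34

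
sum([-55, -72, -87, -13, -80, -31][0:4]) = slice → [-55, -72, -87, -13]
(-55) + (-72) + (-87) + (-13)
= -227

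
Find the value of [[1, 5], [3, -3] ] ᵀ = [[1, 3], [5, -3]]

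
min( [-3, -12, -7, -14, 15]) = -14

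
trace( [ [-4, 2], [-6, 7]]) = 3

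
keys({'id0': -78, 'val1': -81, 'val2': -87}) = ['id0', 'val1', 'val2']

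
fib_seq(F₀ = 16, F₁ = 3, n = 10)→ [16, 3, 19, 22, 41, 63, 104, 167, 271, 438]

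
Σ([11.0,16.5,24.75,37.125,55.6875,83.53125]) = 11.0 + 16.5 + 24.75 + 37.125 + 55.6875 + 83.53125
= 228.59375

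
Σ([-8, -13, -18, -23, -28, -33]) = -123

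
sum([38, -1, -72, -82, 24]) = 38 + (-1) + (-72) + (-82) + 24
= -93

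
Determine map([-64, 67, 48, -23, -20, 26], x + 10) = -64+10=-54, 67+10=77, 48+10=58, -23+10=-13, -20+10=-10, 26+10=36
= [-54, 77, 58, -13, -10, 36]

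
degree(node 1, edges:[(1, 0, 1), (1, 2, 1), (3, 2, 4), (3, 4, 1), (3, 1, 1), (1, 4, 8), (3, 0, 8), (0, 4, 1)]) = 4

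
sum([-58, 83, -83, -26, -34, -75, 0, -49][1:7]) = slice → [83, -83, -26, -34, -75, 0]
83 + (-83) + (-26) + (-34) + (-75) + 0
= -135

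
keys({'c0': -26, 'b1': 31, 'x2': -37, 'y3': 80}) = ['c0', 'b1', 'x2', 'y3']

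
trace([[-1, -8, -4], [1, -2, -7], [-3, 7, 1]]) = -2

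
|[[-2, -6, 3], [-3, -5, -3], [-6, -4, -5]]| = (1)*(-2)*det([[-5, -3], [-4, -5]]) + (-1)*(-6)*det([[-3, -3], [-6, -5]]) + (1)*(3)*det([[-3, -5], [-6, -4]])
= -26 + -18 + -54
= -98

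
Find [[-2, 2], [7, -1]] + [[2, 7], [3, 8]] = [[0, 9], [10, 7]]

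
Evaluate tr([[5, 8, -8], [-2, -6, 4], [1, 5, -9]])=diagonal: 5 + (-6) + (-9)
= -10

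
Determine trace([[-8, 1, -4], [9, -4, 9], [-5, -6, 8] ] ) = diagonal: (-8) + (-4) + 8
= -4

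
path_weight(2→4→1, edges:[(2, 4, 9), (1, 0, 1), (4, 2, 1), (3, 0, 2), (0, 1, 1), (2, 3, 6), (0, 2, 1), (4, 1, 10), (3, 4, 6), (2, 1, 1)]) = 19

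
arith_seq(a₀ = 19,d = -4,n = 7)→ a_0 = 19 + 0*-4 = 19
a_1 = 19 + 1*-4 = 15
a_2 = 19 + 2*-4 = 11
...
= [19, 15, 11, 7, 3, -1, -5]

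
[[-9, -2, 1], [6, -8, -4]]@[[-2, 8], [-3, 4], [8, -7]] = [[32, -87], [-20, 44]]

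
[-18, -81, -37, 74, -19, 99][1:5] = [-81, -37, 74, -19]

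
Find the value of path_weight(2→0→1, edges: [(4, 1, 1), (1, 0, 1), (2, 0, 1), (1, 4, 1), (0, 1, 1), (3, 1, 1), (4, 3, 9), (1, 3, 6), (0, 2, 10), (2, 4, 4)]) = w(2→0)=1 + w(0→1)=1
= 2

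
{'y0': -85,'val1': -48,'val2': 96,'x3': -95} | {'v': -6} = {'y0': -85, 'val1': -48, 'val2': 96, 'x3': -95, 'v': -6}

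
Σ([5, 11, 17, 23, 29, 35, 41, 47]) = 5 + 11 + 17 + 23 + 29 + 35 + 41 + 47
= 208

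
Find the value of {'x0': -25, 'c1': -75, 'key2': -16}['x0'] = -25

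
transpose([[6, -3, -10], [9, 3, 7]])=[[6, 9], [-3, 3], [-10, 7]]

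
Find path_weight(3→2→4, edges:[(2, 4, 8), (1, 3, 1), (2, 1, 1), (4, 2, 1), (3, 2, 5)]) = 13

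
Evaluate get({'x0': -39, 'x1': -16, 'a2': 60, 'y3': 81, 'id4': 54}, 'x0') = -39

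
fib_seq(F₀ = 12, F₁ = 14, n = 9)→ F_2 = F_1 + F_0 = 26
F_3 = F_2 + F_1 = 40
F_4 = F_3 + F_2 = 66
...
= [12, 14, 26, 40, 66, 106, 172, 278, 450]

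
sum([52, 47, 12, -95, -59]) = 52 + 47 + 12 + (-95) + (-59)
= -43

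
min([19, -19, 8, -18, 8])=-19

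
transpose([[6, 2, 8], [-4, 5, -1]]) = [[6, -4], [2, 5], [8, -1]]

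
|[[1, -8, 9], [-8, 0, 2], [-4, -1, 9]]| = -438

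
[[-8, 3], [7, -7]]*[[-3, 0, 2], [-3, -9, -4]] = [[15, -27, -28], [0, 63, 42]]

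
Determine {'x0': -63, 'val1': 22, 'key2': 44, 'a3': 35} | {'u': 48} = {'x0': -63, 'val1': 22, 'key2': 44, 'a3': 35, 'u': 48}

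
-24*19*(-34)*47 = 728688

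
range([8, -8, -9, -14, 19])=33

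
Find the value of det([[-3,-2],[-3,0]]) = -6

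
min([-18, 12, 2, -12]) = -18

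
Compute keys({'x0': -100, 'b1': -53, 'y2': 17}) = ['x0', 'b1', 'y2']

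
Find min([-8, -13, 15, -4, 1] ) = -13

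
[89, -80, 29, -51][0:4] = [89, -80, 29, -51]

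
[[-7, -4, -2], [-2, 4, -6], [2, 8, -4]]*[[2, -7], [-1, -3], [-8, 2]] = [[6, 57], [40, -10], [28, -46]]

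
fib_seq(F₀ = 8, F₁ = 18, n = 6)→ F_2 = F_1 + F_0 = 26
F_3 = F_2 + F_1 = 44
F_4 = F_3 + F_2 = 70
...
= [8, 18, 26, 44, 70, 114]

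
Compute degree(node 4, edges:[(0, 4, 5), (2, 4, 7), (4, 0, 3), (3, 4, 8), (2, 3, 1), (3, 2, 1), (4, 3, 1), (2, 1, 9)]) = incident: (0,4), (2,4), (4,0), (3,4), (4,3)
= 5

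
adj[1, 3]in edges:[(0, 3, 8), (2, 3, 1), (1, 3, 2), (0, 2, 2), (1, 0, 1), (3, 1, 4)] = 2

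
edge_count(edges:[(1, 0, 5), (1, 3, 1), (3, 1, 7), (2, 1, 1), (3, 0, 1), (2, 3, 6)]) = 6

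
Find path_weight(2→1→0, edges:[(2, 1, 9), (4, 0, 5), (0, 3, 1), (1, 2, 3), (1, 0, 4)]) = w(2→1)=9 + w(1→0)=4
= 13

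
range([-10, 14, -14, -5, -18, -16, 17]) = 35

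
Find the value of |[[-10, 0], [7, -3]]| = (-10)*(-3) - (0)*(7)
= 30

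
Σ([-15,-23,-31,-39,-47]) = -155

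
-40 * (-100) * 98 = 392000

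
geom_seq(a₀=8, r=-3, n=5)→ [8, -24, 72, -216, 648]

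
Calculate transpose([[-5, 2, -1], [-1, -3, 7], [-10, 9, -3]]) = [[-5, -1, -10], [2, -3, 9], [-1, 7, -3]]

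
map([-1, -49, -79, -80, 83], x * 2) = -1*2=-2, -49*2=-98, -79*2=-158, -80*2=-160, 83*2=166
= [-2, -98, -158, -160, 166]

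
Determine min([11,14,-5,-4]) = -5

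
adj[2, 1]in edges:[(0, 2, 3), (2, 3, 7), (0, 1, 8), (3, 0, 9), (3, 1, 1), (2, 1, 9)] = 9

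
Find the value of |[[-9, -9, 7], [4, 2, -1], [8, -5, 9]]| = 27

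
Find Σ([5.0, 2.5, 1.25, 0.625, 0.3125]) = 9.6875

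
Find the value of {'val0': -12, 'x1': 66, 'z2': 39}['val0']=-12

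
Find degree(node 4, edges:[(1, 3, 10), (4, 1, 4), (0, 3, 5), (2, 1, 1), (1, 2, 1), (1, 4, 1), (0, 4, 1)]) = incident: (4,1), (1,4), (0,4)
= 3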